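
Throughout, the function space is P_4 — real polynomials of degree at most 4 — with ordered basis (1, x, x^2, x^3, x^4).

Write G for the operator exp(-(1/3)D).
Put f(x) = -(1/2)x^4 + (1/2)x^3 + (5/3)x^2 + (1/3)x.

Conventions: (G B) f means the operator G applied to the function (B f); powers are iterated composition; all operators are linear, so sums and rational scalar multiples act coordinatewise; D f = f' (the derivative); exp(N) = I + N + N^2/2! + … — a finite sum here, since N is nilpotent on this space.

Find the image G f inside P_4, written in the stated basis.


the image equals g(x) = -(1/2)x^4 + (7/6)x^3 + (5/6)x^2 - (29/54)x + 4/81

order-1 term: (2/3)x^3 - (1/2)x^2 - (10/9)x - 1/9
order-2 term: -(1/3)x^2 + (1/6)x + 5/27
order-3 term: (2/27)x - 1/54
order-4 term: -1/162
the series for exp(-(1/3)D) f terminates at order 4
exp(-(1/3)D) f = -(1/2)x^4 + (7/6)x^3 + (5/6)x^2 - (29/54)x + 4/81


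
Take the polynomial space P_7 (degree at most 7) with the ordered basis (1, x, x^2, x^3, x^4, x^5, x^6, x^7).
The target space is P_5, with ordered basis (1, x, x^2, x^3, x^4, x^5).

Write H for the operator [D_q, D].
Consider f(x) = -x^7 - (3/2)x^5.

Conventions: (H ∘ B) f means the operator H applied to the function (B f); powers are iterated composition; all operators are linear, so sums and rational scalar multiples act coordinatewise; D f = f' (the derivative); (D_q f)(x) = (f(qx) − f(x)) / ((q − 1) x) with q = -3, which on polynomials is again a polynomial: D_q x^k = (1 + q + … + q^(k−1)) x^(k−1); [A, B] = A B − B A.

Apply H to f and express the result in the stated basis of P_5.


D f = -7x^6 - (15/2)x^4
D_q D f = 1274x^5 + 150x^3
D_q f = -547x^6 - (183/2)x^4
D D_q f = -3282x^5 - 366x^3
[D_q, D] f = 4556x^5 + 516x^3

the image equals g(x) = 4556x^5 + 516x^3


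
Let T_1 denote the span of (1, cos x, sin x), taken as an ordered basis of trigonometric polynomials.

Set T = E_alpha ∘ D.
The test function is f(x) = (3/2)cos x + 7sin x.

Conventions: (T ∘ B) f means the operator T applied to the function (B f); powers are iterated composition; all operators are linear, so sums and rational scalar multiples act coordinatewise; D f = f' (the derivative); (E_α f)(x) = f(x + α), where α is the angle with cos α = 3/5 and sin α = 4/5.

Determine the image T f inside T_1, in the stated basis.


D f = 7cos x - (3/2)sin x
E_alpha D f = 3cos x - (13/2)sin x

g(x) = 3cos x - (13/2)sin x


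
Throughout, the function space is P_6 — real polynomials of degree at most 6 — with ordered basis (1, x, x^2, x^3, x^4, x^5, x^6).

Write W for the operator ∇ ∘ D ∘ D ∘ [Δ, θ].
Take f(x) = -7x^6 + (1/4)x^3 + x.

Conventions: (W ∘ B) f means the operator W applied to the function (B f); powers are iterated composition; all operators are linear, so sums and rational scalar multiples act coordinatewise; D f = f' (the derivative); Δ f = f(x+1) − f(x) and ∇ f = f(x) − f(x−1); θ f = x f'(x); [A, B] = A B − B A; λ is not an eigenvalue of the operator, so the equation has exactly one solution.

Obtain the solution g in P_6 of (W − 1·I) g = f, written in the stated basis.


g(x) = 7x^6 - (1/4)x^3 + 2520x^2 + 2519x + 840

write g with unknown coordinates in the stated basis and equate coefficients in (W − 1·I) g = f
solving from the highest basis element down gives g = 7x^6 - (1/4)x^3 + 2520x^2 + 2519x + 840
check: W g = 2520x^2 + 2520x + 840
so W g − 1·g = -7x^6 + (1/4)x^3 + x = f ✓


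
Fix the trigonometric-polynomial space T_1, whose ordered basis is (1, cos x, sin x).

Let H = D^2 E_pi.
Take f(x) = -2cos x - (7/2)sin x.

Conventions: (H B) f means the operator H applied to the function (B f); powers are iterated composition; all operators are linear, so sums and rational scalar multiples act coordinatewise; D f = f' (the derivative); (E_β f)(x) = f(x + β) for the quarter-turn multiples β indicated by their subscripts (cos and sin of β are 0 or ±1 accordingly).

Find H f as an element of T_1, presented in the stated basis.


the result is g(x) = -2cos x - (7/2)sin x

E_pi f = 2cos x + (7/2)sin x
D E_pi f = (7/2)cos x - 2sin x
D D E_pi f = -2cos x - (7/2)sin x


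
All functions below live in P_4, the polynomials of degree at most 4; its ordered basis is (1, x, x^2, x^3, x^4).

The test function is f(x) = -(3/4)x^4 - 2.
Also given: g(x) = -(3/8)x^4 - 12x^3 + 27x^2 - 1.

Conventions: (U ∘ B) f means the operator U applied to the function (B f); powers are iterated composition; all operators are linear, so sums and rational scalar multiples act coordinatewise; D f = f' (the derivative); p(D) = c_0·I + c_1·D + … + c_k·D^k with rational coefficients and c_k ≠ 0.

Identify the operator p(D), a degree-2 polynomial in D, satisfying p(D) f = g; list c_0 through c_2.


D^0 f = -(3/4)x^4 - 2
D^1 f = -3x^3
D^2 f = -9x^2
matching coefficients of g against c_0 f + c_1 Df + … from the top degree down determines the c_i
solution: c_0 = 1/2, c_1 = 4, c_2 = -3

p(D) = (1/2)·I + 4·D − 3·D^2, i.e. c_0 = 1/2, c_1 = 4, c_2 = -3


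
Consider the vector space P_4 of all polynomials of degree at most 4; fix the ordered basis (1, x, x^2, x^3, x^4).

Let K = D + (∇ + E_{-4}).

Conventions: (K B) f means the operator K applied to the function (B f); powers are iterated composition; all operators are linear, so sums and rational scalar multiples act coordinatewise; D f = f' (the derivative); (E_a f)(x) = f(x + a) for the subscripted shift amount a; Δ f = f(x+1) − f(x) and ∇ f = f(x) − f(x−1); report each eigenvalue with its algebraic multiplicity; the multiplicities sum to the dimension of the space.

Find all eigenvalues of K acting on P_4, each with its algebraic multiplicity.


image of 1: 1
image of x: x - 2
image of x^2: x^2 - 4x + 15
image of x^3: x^3 - 6x^2 + 45x - 63
image of x^4: x^4 - 8x^3 + 90x^2 - 252x + 255
the matrix is upper triangular; its diagonal is (1, 1, 1, 1, 1)
for a triangular matrix the eigenvalues are the diagonal entries, with algebraic multiplicity their repetition count

λ = 1 (multiplicity 5)


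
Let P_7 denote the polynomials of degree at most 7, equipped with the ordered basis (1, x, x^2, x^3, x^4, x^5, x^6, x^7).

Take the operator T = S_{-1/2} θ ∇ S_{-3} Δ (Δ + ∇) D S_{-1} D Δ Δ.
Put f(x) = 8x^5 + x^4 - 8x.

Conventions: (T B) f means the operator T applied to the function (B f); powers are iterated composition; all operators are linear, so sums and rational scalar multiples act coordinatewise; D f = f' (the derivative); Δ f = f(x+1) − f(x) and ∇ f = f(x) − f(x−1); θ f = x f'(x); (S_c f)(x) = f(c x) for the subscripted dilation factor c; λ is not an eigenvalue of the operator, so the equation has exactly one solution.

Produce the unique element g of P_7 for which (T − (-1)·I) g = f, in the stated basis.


the result is g(x) = 8x^5 + x^4 - 8x

write g with unknown coordinates in the stated basis and equate coefficients in (T − (-1)·I) g = f
solving from the highest basis element down gives g = 8x^5 + x^4 - 8x
check: T g = 0
so T g − (-1)·g = 8x^5 + x^4 - 8x = f ✓


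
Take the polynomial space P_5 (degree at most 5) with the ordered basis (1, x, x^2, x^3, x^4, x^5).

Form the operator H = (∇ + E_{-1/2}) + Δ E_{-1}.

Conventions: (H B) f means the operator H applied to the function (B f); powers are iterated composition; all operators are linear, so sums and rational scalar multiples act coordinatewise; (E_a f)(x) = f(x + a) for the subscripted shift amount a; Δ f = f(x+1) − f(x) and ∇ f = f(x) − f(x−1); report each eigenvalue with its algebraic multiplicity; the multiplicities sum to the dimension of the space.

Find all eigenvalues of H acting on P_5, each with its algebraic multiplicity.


image of 1: 1
image of x: x + 3/2
image of x^2: x^2 + 3x - 7/4
image of x^3: x^3 + (9/2)x^2 - (21/4)x + 15/8
image of x^4: x^4 + 6x^3 - (21/2)x^2 + (15/2)x - 31/16
image of x^5: x^5 + (15/2)x^4 - (35/2)x^3 + (75/4)x^2 - (155/16)x + 63/32
the matrix is upper triangular; its diagonal is (1, 1, 1, 1, 1, 1)
for a triangular matrix the eigenvalues are the diagonal entries, with algebraic multiplicity their repetition count

λ = 1 (multiplicity 6)


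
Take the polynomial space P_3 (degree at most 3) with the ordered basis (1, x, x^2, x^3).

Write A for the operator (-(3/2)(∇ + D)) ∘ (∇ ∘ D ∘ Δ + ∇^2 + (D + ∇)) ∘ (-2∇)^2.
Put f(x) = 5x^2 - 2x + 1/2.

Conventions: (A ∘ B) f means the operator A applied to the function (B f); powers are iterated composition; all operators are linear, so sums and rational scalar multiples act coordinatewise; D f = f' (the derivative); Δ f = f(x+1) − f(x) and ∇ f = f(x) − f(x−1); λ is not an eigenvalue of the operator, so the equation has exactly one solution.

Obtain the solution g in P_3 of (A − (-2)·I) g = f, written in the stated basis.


write g with unknown coordinates in the stated basis and equate coefficients in (A − (-2)·I) g = f
solving from the highest basis element down gives g = (5/2)x^2 - x + 1/4
check: A g = 0
so A g − (-2)·g = 5x^2 - 2x + 1/2 = f ✓

the image equals g(x) = (5/2)x^2 - x + 1/4


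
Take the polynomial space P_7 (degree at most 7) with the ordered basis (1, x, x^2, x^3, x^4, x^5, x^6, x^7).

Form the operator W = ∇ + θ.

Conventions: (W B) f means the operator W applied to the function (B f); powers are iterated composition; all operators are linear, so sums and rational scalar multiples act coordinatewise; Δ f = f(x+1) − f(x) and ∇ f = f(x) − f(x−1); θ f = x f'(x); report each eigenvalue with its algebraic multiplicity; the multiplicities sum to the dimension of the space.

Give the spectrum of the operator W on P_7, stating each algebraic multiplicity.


λ = 0 (multiplicity 1), λ = 1 (multiplicity 1), λ = 2 (multiplicity 1), λ = 3 (multiplicity 1), λ = 4 (multiplicity 1), λ = 5 (multiplicity 1), λ = 6 (multiplicity 1), λ = 7 (multiplicity 1)

image of 1: 0
image of x: x + 1
image of x^2: 2x^2 + 2x - 1
image of x^3: 3x^3 + 3x^2 - 3x + 1
image of x^4: 4x^4 + 4x^3 - 6x^2 + 4x - 1
image of x^5: 5x^5 + 5x^4 - 10x^3 + 10x^2 - 5x + 1
image of x^6: 6x^6 + 6x^5 - 15x^4 + 20x^3 - 15x^2 + 6x - 1
image of x^7: 7x^7 + 7x^6 - 21x^5 + 35x^4 - 35x^3 + 21x^2 - 7x + 1
the matrix is upper triangular; its diagonal is (0, 1, 2, 3, 4, 5, 6, 7)
for a triangular matrix the eigenvalues are the diagonal entries, with algebraic multiplicity their repetition count


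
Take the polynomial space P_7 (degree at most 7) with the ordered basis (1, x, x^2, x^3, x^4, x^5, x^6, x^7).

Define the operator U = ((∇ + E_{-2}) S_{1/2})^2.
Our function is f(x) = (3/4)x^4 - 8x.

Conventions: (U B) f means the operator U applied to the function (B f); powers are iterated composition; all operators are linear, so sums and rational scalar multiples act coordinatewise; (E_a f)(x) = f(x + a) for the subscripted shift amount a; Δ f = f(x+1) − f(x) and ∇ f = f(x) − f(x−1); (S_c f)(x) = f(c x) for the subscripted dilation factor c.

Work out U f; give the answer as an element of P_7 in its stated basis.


the image equals g(x) = (3/1024)x^4 - (9/256)x^3 + (171/512)x^2 - (863/256)x + 8397/1024

S_{1/2} f = (3/64)x^4 - 4x
∇ S_{1/2} f = (3/16)x^3 - (9/32)x^2 + (3/16)x - 259/64
E_{-2} S_{1/2} f = (3/64)x^4 - (3/8)x^3 + (9/8)x^2 - (11/2)x + 35/4
(∇ + E_{-2}) S_{1/2} f = (3/64)x^4 - (3/16)x^3 + (27/32)x^2 - (85/16)x + 301/64
S_{1/2} ((∇ + E_{-2}) S_{1/2}) f = (3/1024)x^4 - (3/128)x^3 + (27/128)x^2 - (85/32)x + 301/64
∇ S_{1/2} ((∇ + E_{-2}) S_{1/2}) f = (3/256)x^3 - (45/512)x^2 + (129/256)x - 2963/1024
E_{-2} S_{1/2} ((∇ + E_{-2}) S_{1/2}) f = (3/1024)x^4 - (3/64)x^3 + (27/64)x^2 - (31/8)x + 355/32
(∇ + E_{-2}) S_{1/2} ((∇ + E_{-2}) S_{1/2}) f = (3/1024)x^4 - (9/256)x^3 + (171/512)x^2 - (863/256)x + 8397/1024


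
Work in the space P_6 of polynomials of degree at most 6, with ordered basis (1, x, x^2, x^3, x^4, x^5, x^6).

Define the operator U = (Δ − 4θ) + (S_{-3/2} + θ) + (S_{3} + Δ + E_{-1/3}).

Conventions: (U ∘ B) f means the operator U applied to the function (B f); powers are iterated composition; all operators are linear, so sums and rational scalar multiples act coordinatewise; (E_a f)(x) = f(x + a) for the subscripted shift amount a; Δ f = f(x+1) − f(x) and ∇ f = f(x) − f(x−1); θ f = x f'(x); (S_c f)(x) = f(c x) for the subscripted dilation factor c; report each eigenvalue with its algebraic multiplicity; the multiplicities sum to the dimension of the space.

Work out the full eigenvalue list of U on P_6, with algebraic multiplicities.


λ = -1/2 (multiplicity 1), λ = 3 (multiplicity 1), λ = 25/4 (multiplicity 1), λ = 125/8 (multiplicity 1), λ = 1201/16 (multiplicity 1), λ = 7085/32 (multiplicity 1), λ = 46297/64 (multiplicity 1)

image of 1: 3
image of x: -(1/2)x + 5/3
image of x^2: (25/4)x^2 + (10/3)x + 19/9
image of x^3: (125/8)x^3 + 5x^2 + (19/3)x + 53/27
image of x^4: (1201/16)x^4 + (20/3)x^3 + (38/3)x^2 + (212/27)x + 163/81
image of x^5: (7085/32)x^5 + (25/3)x^4 + (190/9)x^3 + (530/27)x^2 + (815/81)x + 485/243
image of x^6: (46297/64)x^6 + 10x^5 + (95/3)x^4 + (1060/27)x^3 + (815/27)x^2 + (970/81)x + 1459/729
the matrix is upper triangular; its diagonal is (3, -1/2, 25/4, 125/8, 1201/16, 7085/32, 46297/64)
for a triangular matrix the eigenvalues are the diagonal entries, with algebraic multiplicity their repetition count


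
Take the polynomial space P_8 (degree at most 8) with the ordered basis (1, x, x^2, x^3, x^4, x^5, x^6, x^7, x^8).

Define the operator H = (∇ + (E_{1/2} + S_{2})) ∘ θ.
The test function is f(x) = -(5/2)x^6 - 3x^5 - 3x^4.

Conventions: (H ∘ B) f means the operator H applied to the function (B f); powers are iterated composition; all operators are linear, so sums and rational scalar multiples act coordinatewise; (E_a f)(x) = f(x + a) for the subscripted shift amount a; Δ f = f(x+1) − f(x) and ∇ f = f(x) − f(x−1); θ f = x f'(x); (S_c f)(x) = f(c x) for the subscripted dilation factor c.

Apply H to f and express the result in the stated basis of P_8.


θ f = -15x^6 - 15x^5 - 12x^4
∇ θ f = -90x^5 + 150x^4 - 198x^3 + 147x^2 - 63x + 12
E_{1/2} θ f = -15x^6 - 60x^5 - (423/4)x^4 - 99x^3 - (813/16)x^2 - (27/2)x - 93/64
S_{2} θ f = -960x^6 - 480x^5 - 192x^4
(E_{1/2} + S_{2}) θ f = -975x^6 - 540x^5 - (1191/4)x^4 - 99x^3 - (813/16)x^2 - (27/2)x - 93/64
(∇ + (E_{1/2} + S_{2})) θ f = -975x^6 - 630x^5 - (591/4)x^4 - 297x^3 + (1539/16)x^2 - (153/2)x + 675/64

the image equals g(x) = -975x^6 - 630x^5 - (591/4)x^4 - 297x^3 + (1539/16)x^2 - (153/2)x + 675/64


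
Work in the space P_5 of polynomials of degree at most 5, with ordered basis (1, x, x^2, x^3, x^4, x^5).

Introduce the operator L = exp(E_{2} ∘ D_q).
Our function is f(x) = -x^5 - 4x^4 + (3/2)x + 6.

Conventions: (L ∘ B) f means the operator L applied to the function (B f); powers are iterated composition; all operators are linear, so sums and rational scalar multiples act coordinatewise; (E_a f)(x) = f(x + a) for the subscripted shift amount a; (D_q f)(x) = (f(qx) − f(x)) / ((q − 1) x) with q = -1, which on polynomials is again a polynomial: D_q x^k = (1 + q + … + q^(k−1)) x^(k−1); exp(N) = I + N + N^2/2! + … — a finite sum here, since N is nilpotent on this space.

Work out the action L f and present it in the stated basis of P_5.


g(x) = -x^5 - 5x^4 - 8x^3 - 28x^2 - (93/2)x - 275/6

order-1 term: -x^4 - 8x^3 - 24x^2 - 32x - 29/2
order-2 term: -4x^2 - 16x - 32
order-3 term: -16/3
the series for exp(E_{2} ∘ D_q) f terminates at order 3
exp(E_{2} ∘ D_q) f = -x^5 - 5x^4 - 8x^3 - 28x^2 - (93/2)x - 275/6


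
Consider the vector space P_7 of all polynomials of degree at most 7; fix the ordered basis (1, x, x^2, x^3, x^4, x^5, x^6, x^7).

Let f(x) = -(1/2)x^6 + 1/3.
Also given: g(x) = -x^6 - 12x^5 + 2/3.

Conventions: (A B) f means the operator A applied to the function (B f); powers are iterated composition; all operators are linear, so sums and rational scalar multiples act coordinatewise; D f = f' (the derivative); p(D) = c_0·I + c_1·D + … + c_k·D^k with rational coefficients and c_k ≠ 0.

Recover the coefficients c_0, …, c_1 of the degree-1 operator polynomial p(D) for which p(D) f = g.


c_0 = 2, c_1 = 4

D^0 f = -(1/2)x^6 + 1/3
D^1 f = -3x^5
matching coefficients of g against c_0 f + c_1 Df + … from the top degree down determines the c_i
solution: c_0 = 2, c_1 = 4


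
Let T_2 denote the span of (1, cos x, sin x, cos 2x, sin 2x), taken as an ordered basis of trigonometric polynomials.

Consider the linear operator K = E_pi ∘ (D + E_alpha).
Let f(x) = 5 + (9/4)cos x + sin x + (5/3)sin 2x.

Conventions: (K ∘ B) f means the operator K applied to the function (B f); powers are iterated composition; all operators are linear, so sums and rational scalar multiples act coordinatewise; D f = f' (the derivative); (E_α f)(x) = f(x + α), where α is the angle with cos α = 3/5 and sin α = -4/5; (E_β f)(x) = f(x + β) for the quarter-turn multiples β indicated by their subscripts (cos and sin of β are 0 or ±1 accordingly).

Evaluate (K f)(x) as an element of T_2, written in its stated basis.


the image equals g(x) = 5 - (31/20)cos x - (3/20)sin x + (26/15)cos 2x - (7/15)sin 2x

D f = cos x - (9/4)sin x + (10/3)cos 2x
E_alpha f = 5 + (11/20)cos x + (12/5)sin x - (8/5)cos 2x - (7/15)sin 2x
(D + E_alpha) f = 5 + (31/20)cos x + (3/20)sin x + (26/15)cos 2x - (7/15)sin 2x
E_pi (D + E_alpha) f = 5 - (31/20)cos x - (3/20)sin x + (26/15)cos 2x - (7/15)sin 2x


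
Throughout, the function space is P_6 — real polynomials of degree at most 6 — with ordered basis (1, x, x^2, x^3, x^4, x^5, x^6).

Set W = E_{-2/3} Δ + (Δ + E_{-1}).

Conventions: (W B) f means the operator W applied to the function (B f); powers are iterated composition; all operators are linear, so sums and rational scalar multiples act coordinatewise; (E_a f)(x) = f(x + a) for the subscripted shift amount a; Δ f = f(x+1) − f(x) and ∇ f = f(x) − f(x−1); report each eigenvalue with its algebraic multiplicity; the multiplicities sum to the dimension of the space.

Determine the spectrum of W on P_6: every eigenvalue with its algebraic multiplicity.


image of 1: 1
image of x: x + 1
image of x^2: x^2 + 2x + 5/3
image of x^3: x^3 + 3x^2 + 5x + 1/3
image of x^4: x^4 + 4x^3 + 10x^2 + (4/3)x + 49/27
image of x^5: x^5 + 5x^4 + (50/3)x^3 + (10/3)x^2 + (245/27)x + 11/81
image of x^6: x^6 + 6x^5 + 25x^4 + (20/3)x^3 + (245/9)x^2 + (22/27)x + 155/81
the matrix is upper triangular; its diagonal is (1, 1, 1, 1, 1, 1, 1)
for a triangular matrix the eigenvalues are the diagonal entries, with algebraic multiplicity their repetition count

λ = 1 (multiplicity 7)


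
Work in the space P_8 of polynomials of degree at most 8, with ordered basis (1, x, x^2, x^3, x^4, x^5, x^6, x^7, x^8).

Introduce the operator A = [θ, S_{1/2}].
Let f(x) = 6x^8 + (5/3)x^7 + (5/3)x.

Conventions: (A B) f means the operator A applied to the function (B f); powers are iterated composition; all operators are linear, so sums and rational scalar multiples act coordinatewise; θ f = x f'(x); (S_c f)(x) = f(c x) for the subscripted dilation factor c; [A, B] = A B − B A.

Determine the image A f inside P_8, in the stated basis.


S_{1/2} f = (3/128)x^8 + (5/384)x^7 + (5/6)x
θ S_{1/2} f = (3/16)x^8 + (35/384)x^7 + (5/6)x
θ f = 48x^8 + (35/3)x^7 + (5/3)x
S_{1/2} θ f = (3/16)x^8 + (35/384)x^7 + (5/6)x
[θ, S_{1/2}] f = 0

the result is g(x) = 0


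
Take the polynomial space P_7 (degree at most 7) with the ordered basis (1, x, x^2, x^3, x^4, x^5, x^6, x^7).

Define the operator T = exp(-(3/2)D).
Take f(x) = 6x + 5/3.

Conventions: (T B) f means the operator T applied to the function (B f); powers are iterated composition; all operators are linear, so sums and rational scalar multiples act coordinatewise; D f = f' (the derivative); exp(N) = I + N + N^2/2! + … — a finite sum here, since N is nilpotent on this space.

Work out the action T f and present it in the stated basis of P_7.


order-1 term: -9
the series for exp(-(3/2)D) f terminates at order 1
exp(-(3/2)D) f = 6x - 22/3

the result is g(x) = 6x - 22/3


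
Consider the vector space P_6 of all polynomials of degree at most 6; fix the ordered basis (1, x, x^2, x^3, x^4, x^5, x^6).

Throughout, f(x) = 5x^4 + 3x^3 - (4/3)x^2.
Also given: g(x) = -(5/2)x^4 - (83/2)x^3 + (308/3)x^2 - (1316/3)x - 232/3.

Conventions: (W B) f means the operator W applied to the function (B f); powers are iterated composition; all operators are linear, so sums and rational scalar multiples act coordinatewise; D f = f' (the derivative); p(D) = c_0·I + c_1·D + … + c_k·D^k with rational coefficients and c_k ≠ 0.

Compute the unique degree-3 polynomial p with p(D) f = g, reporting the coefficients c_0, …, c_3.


c_0 = -1/2, c_1 = -2, c_2 = 2, c_3 = -4

D^0 f = 5x^4 + 3x^3 - (4/3)x^2
D^1 f = 20x^3 + 9x^2 - (8/3)x
D^2 f = 60x^2 + 18x - 8/3
D^3 f = 120x + 18
matching coefficients of g against c_0 f + c_1 Df + … from the top degree down determines the c_i
solution: c_0 = -1/2, c_1 = -2, c_2 = 2, c_3 = -4


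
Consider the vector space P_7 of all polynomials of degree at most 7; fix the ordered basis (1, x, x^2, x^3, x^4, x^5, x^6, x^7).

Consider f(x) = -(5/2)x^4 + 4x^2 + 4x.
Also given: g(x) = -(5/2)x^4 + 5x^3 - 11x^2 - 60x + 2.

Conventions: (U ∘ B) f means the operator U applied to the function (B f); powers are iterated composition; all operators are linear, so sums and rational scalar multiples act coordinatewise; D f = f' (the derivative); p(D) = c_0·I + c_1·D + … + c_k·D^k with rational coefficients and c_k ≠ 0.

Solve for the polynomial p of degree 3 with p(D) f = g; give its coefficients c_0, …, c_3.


D^0 f = -(5/2)x^4 + 4x^2 + 4x
D^1 f = -10x^3 + 8x + 4
D^2 f = -30x^2 + 8
D^3 f = -60x
matching coefficients of g against c_0 f + c_1 Df + … from the top degree down determines the c_i
solution: c_0 = 1, c_1 = -1/2, c_2 = 1/2, c_3 = 1

c_0 = 1, c_1 = -1/2, c_2 = 1/2, c_3 = 1


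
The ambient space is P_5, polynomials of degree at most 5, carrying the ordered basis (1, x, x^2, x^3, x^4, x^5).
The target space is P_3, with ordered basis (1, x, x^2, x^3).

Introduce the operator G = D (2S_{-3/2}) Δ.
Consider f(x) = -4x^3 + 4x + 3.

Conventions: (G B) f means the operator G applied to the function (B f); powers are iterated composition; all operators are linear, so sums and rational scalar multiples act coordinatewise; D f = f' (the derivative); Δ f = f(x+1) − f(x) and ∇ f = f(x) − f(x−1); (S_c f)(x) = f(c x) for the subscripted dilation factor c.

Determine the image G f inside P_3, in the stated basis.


Δ f = -12x^2 - 12x
S_{-3/2} Δ f = -27x^2 + 18x
(2S_{-3/2}) Δ f = -54x^2 + 36x
D (2S_{-3/2}) Δ f = -108x + 36

the image equals g(x) = -108x + 36


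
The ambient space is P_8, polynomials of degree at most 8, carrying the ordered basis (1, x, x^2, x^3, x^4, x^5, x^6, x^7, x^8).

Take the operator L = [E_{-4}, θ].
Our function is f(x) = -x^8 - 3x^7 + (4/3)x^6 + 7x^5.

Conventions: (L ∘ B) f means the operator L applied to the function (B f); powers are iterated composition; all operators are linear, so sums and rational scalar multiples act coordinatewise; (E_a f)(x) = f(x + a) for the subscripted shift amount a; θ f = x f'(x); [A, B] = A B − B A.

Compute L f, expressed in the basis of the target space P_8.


g(x) = 32x^7 - 812x^6 + 8704x^5 - 51020x^4 + 176320x^3 - 358528x^2 + 396288x - 183296

θ f = -8x^8 - 21x^7 + 8x^6 + 35x^5
E_{-4} θ f = -8x^8 + 235x^7 - 2988x^6 + 21459x^5 - 95100x^4 + 265952x^3 - 457600x^2 + 442112x - 183296
E_{-4} f = -x^8 + 29x^7 - (1088/3)x^6 + 2551x^5 - 11020x^4 + (89632/3)x^3 - 49536x^2 + 45824x - 54272/3
θ E_{-4} f = -8x^8 + 203x^7 - 2176x^6 + 12755x^5 - 44080x^4 + 89632x^3 - 99072x^2 + 45824x
[E_{-4}, θ] f = 32x^7 - 812x^6 + 8704x^5 - 51020x^4 + 176320x^3 - 358528x^2 + 396288x - 183296


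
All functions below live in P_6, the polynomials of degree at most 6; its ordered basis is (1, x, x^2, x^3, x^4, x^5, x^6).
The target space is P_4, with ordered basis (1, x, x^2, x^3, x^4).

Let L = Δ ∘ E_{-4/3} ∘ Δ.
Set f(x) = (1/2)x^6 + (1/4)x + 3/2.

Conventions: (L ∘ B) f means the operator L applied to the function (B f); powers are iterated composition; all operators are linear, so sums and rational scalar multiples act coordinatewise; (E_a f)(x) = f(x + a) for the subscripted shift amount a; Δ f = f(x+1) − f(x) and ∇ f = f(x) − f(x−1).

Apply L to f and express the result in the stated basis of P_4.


the result is g(x) = 15x^4 - 20x^3 + 25x^2 - (110/9)x + 77/27

Δ f = 3x^5 + (15/2)x^4 + 10x^3 + (15/2)x^2 + 3x + 3/4
E_{-4/3} Δ f = 3x^5 - (25/2)x^4 + (70/3)x^3 - (425/18)x^2 + (341/27)x - 829/324
Δ E_{-4/3} Δ f = 15x^4 - 20x^3 + 25x^2 - (110/9)x + 77/27


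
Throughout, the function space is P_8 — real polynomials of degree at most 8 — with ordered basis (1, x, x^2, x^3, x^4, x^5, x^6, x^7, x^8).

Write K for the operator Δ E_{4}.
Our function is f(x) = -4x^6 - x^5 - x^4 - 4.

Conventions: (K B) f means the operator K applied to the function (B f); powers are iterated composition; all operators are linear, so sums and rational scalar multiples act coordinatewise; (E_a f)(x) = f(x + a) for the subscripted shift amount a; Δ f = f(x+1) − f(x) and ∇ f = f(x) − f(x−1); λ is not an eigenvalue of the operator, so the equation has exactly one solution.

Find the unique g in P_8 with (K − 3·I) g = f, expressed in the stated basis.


the image equals g(x) = (4/3)x^6 + 3x^5 + (196/3)x^4 + (2158/3)x^3 + (14896/3)x^2 + (67637/3)x + 52300

write g with unknown coordinates in the stated basis and equate coefficients in (K − 3·I) g = f
solving from the highest basis element down gives g = (4/3)x^6 + 3x^5 + (196/3)x^4 + (2158/3)x^3 + (14896/3)x^2 + (67637/3)x + 52300
check: K g = 8x^5 + 195x^4 + 2158x^3 + 14896x^2 + 67637x + 156896
so K g − 3·g = -4x^6 - x^5 - x^4 - 4 = f ✓


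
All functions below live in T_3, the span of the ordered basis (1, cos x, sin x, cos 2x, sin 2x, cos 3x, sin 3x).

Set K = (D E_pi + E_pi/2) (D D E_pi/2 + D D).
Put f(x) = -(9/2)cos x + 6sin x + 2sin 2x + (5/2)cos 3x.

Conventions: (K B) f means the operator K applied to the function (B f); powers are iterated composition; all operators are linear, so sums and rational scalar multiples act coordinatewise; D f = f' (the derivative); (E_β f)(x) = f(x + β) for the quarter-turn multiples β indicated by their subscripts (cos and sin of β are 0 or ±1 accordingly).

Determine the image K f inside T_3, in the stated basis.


g(x) = 90cos 3x - 90sin 3x

E_pi/2 f = 6cos x + (9/2)sin x - 2sin 2x + (5/2)sin 3x
D E_pi/2 f = (9/2)cos x - 6sin x - 4cos 2x + (15/2)cos 3x
D D E_pi/2 f = -6cos x - (9/2)sin x + 8sin 2x - (45/2)sin 3x
D f = 6cos x + (9/2)sin x + 4cos 2x - (15/2)sin 3x
D D f = (9/2)cos x - 6sin x - 8sin 2x - (45/2)cos 3x
(D D E_pi/2 + D D) f = -(3/2)cos x - (21/2)sin x - (45/2)cos 3x - (45/2)sin 3x
E_pi (D D E_pi/2 + D D) f = (3/2)cos x + (21/2)sin x + (45/2)cos 3x + (45/2)sin 3x
D E_pi (D D E_pi/2 + D D) f = (21/2)cos x - (3/2)sin x + (135/2)cos 3x - (135/2)sin 3x
E_pi/2 (D D E_pi/2 + D D) f = -(21/2)cos x + (3/2)sin x + (45/2)cos 3x - (45/2)sin 3x
(D E_pi + E_pi/2) (D D E_pi/2 + D D) f = 90cos 3x - 90sin 3x


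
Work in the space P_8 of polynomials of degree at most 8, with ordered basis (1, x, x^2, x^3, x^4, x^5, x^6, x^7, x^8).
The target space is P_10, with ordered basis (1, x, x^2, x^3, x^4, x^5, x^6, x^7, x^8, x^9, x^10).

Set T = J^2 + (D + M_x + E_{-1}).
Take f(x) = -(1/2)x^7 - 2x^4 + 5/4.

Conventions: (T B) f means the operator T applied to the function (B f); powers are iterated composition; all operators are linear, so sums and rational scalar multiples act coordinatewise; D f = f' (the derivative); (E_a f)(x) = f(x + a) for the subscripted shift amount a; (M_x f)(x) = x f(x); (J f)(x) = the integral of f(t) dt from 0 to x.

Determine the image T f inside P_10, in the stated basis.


J f = -(1/16)x^8 - (2/5)x^5 + (5/4)x
J J f = -(1/144)x^9 - (1/15)x^6 + (5/8)x^2
D f = -(7/2)x^6 - 8x^3
M_x f = -(1/2)x^8 - 2x^5 + (5/4)x
E_{-1} f = -(1/2)x^7 + (7/2)x^6 - (21/2)x^5 + (31/2)x^4 - (19/2)x^3 - (3/2)x^2 + (9/2)x - 1/4
(D + M_x + E_{-1}) f = -(1/2)x^8 - (1/2)x^7 - (25/2)x^5 + (31/2)x^4 - (35/2)x^3 - (3/2)x^2 + (23/4)x - 1/4
(J^2 + (D + M_x + E_{-1})) f = -(1/144)x^9 - (1/2)x^8 - (1/2)x^7 - (1/15)x^6 - (25/2)x^5 + (31/2)x^4 - (35/2)x^3 - (7/8)x^2 + (23/4)x - 1/4

the image equals g(x) = -(1/144)x^9 - (1/2)x^8 - (1/2)x^7 - (1/15)x^6 - (25/2)x^5 + (31/2)x^4 - (35/2)x^3 - (7/8)x^2 + (23/4)x - 1/4


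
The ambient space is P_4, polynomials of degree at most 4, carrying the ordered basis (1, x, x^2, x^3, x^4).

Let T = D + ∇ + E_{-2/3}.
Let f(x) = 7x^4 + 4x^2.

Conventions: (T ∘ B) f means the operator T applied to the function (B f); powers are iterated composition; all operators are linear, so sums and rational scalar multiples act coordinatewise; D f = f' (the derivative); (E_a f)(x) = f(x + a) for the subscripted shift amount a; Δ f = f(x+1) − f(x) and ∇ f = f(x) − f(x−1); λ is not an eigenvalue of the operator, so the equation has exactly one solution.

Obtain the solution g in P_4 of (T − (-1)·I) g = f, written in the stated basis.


write g with unknown coordinates in the stated basis and equate coefficients in (T − (-1)·I) g = f
solving from the highest basis element down gives g = (7/2)x^4 - (28/3)x^3 + (53/2)x^2 - (1297/27)x + 1190/27
check: T g = (7/2)x^4 + (28/3)x^3 - (45/2)x^2 + (1297/27)x - 1190/27
so T g − (-1)·g = 7x^4 + 4x^2 = f ✓

the image equals g(x) = (7/2)x^4 - (28/3)x^3 + (53/2)x^2 - (1297/27)x + 1190/27


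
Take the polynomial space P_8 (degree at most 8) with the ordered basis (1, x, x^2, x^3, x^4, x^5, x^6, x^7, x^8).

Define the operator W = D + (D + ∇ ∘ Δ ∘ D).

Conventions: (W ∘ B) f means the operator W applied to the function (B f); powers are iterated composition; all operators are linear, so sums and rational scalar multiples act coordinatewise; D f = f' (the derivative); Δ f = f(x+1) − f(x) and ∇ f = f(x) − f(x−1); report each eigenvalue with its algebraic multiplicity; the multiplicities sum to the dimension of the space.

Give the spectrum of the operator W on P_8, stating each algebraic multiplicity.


image of 1: 0
image of x: 2
image of x^2: 4x
image of x^3: 6x^2 + 6
image of x^4: 8x^3 + 24x
image of x^5: 10x^4 + 60x^2 + 10
image of x^6: 12x^5 + 120x^3 + 60x
image of x^7: 14x^6 + 210x^4 + 210x^2 + 14
image of x^8: 16x^7 + 336x^5 + 560x^3 + 112x
the matrix is upper triangular; its diagonal is (0, 0, 0, 0, 0, 0, 0, 0, 0)
for a triangular matrix the eigenvalues are the diagonal entries, with algebraic multiplicity their repetition count

λ = 0 (multiplicity 9)


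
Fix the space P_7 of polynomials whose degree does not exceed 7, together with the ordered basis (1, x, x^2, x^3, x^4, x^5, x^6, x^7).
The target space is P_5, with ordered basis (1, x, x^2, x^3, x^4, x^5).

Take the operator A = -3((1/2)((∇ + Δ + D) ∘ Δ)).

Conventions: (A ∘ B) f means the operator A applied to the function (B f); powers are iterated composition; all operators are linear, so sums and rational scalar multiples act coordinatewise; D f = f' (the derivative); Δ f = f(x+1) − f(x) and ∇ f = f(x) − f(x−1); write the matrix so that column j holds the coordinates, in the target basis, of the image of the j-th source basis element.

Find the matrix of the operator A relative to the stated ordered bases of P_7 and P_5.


image of 1: 0
image of x: 0
image of x^2: -9
image of x^3: -27x - 27/2
image of x^4: -54x^2 - 54x - 30
image of x^5: -90x^3 - 135x^2 - 150x - 105/2
image of x^6: -135x^4 - 270x^3 - 450x^2 - 315x - 105
image of x^7: -189x^5 - (945/2)x^4 - 1050x^3 - (2205/2)x^2 - 735x - 399/2
each image's coordinates form column j of the matrix

the matrix is [[0, 0, -9, -27/2, -30, -105/2, -105, -399/2]; [0, 0, 0, -27, -54, -150, -315, -735]; [0, 0, 0, 0, -54, -135, -450, -2205/2]; [0, 0, 0, 0, 0, -90, -270, -1050]; [0, 0, 0, 0, 0, 0, -135, -945/2]; [0, 0, 0, 0, 0, 0, 0, -189]] (rows listed top to bottom)


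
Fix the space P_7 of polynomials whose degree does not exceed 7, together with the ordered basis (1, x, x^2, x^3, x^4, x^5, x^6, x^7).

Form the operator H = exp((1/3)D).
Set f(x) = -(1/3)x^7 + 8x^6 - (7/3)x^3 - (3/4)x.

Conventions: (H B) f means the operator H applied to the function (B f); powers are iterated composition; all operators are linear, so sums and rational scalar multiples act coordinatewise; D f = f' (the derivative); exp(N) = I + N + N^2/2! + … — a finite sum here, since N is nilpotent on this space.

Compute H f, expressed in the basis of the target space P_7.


order-1 term: -(7/9)x^6 + 16x^5 - (7/3)x^2 - 1/4
order-2 term: -(7/9)x^5 + (40/3)x^4 - (7/9)x
order-3 term: -(35/81)x^4 + (160/27)x^3 - 7/81
order-4 term: -(35/243)x^3 + (40/27)x^2
order-5 term: -(7/243)x^2 + (16/81)x
order-6 term: -(7/2187)x + 8/729
order-7 term: -1/6561
the series for exp((1/3)D) f terminates at order 7
exp((1/3)D) f = -(1/3)x^7 + (65/9)x^6 + (137/9)x^5 + (1045/81)x^4 + (838/243)x^3 - (214/243)x^2 - (11665/8748)x - 8545/26244

the result is g(x) = -(1/3)x^7 + (65/9)x^6 + (137/9)x^5 + (1045/81)x^4 + (838/243)x^3 - (214/243)x^2 - (11665/8748)x - 8545/26244


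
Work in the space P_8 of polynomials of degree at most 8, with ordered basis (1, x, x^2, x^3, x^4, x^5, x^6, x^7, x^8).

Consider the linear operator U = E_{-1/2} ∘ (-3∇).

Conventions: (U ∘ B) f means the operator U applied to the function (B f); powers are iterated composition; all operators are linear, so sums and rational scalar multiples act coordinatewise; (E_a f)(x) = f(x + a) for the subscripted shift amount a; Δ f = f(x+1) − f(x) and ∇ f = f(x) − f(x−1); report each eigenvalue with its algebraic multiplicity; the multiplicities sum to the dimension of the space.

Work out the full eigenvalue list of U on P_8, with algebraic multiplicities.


image of 1: 0
image of x: -3
image of x^2: -6x + 6
image of x^3: -9x^2 + 18x - 39/4
image of x^4: -12x^3 + 36x^2 - 39x + 15
image of x^5: -15x^4 + 60x^3 - (195/2)x^2 + 75x - 363/16
image of x^6: -18x^5 + 90x^4 - 195x^3 + 225x^2 - (1089/8)x + 273/8
image of x^7: -21x^6 + 126x^5 - (1365/4)x^4 + 525x^3 - (7623/16)x^2 + (1911/8)x - 3279/64
image of x^8: -24x^7 + 168x^6 - 546x^5 + 1050x^4 - (2541/2)x^3 + (1911/2)x^2 - (3279/8)x + 615/8
the matrix is upper triangular; its diagonal is (0, 0, 0, 0, 0, 0, 0, 0, 0)
for a triangular matrix the eigenvalues are the diagonal entries, with algebraic multiplicity their repetition count

λ = 0 (multiplicity 9)


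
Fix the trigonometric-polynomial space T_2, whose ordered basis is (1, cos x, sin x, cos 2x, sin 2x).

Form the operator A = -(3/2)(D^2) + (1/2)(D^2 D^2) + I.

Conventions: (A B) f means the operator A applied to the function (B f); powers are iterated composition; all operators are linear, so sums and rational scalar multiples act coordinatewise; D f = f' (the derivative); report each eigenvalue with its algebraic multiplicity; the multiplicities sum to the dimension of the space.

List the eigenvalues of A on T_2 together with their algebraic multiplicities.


image of 1: 1
image of cos x: 3cos x
image of sin x: 3sin x
image of cos 2x: 15cos 2x
image of sin 2x: 15sin 2x
the matrix is diagonal; its diagonal is (1, 3, 3, 15, 15)
for a triangular matrix the eigenvalues are the diagonal entries, with algebraic multiplicity their repetition count

λ = 1 (multiplicity 1), λ = 3 (multiplicity 2), λ = 15 (multiplicity 2)


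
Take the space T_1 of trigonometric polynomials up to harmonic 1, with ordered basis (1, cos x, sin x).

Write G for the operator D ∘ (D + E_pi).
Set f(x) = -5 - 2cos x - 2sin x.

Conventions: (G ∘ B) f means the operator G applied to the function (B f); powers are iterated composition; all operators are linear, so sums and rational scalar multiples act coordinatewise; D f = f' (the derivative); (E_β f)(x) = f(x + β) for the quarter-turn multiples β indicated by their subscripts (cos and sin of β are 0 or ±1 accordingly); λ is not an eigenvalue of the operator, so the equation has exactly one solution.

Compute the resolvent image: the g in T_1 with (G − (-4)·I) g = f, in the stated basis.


write g with unknown coordinates in the stated basis and equate coefficients in (G − (-4)·I) g = f
solving from the highest basis element down gives g = -5/4 - (4/5)cos x - (2/5)sin x
check: G g = (6/5)cos x - (2/5)sin x
so G g − (-4)·g = -5 - 2cos x - 2sin x = f ✓

the result is g(x) = -5/4 - (4/5)cos x - (2/5)sin x


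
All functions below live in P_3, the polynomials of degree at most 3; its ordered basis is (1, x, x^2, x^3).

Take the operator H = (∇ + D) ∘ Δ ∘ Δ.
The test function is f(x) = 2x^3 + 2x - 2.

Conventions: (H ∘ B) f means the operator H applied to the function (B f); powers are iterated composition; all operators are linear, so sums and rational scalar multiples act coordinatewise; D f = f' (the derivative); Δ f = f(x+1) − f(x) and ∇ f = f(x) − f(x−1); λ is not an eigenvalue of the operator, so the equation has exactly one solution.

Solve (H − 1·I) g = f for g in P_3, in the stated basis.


the image equals g(x) = -2x^3 - 2x - 22

write g with unknown coordinates in the stated basis and equate coefficients in (H − 1·I) g = f
solving from the highest basis element down gives g = -2x^3 - 2x - 22
check: H g = -24
so H g − 1·g = 2x^3 + 2x - 2 = f ✓


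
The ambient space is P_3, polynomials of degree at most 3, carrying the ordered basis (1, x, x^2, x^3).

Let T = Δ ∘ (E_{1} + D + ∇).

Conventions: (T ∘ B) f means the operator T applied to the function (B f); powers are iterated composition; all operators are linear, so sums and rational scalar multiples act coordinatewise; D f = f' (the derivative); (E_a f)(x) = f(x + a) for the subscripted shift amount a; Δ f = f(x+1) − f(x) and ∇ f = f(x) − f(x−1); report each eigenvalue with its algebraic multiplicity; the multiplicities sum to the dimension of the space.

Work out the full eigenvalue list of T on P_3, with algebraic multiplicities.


λ = 0 (multiplicity 4)

image of 1: 0
image of x: 1
image of x^2: 2x + 7
image of x^3: 3x^2 + 21x + 10
the matrix is upper triangular; its diagonal is (0, 0, 0, 0)
for a triangular matrix the eigenvalues are the diagonal entries, with algebraic multiplicity their repetition count


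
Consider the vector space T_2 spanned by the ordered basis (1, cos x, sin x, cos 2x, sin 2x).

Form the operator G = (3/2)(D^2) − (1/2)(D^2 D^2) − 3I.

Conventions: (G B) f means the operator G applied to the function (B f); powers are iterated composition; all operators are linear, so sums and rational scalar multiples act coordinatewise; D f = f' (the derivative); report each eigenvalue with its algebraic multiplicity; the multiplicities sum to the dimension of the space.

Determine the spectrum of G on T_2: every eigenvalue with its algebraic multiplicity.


λ = -17 (multiplicity 2), λ = -5 (multiplicity 2), λ = -3 (multiplicity 1)

image of 1: -3
image of cos x: -5cos x
image of sin x: -5sin x
image of cos 2x: -17cos 2x
image of sin 2x: -17sin 2x
the matrix is diagonal; its diagonal is (-3, -5, -5, -17, -17)
for a triangular matrix the eigenvalues are the diagonal entries, with algebraic multiplicity their repetition count


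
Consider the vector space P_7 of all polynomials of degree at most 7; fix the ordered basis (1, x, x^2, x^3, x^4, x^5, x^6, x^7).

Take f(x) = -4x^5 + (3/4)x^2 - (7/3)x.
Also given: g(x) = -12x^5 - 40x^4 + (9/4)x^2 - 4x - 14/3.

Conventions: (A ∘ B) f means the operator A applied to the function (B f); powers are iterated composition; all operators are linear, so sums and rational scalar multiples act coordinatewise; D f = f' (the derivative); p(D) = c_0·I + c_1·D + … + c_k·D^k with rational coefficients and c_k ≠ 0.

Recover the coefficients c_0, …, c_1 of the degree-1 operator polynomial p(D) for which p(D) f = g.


p(D) = 3·I + 2·D, i.e. c_0 = 3, c_1 = 2

D^0 f = -4x^5 + (3/4)x^2 - (7/3)x
D^1 f = -20x^4 + (3/2)x - 7/3
matching coefficients of g against c_0 f + c_1 Df + … from the top degree down determines the c_i
solution: c_0 = 3, c_1 = 2


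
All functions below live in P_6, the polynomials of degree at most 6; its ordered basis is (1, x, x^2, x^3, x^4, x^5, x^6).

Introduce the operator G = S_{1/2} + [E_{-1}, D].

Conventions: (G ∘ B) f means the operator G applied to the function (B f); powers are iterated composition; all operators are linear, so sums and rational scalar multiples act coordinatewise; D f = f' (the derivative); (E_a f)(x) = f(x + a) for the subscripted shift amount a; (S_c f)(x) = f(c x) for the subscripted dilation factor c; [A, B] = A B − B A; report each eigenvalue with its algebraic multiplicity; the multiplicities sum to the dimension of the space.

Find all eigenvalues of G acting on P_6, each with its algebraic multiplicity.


image of 1: 1
image of x: (1/2)x
image of x^2: (1/4)x^2
image of x^3: (1/8)x^3
image of x^4: (1/16)x^4
image of x^5: (1/32)x^5
image of x^6: (1/64)x^6
the matrix is upper triangular; its diagonal is (1, 1/2, 1/4, 1/8, 1/16, 1/32, 1/64)
for a triangular matrix the eigenvalues are the diagonal entries, with algebraic multiplicity their repetition count

λ = 1/64 (multiplicity 1), λ = 1/32 (multiplicity 1), λ = 1/16 (multiplicity 1), λ = 1/8 (multiplicity 1), λ = 1/4 (multiplicity 1), λ = 1/2 (multiplicity 1), λ = 1 (multiplicity 1)
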